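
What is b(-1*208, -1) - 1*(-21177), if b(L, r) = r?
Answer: 21176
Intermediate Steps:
b(-1*208, -1) - 1*(-21177) = -1 - 1*(-21177) = -1 + 21177 = 21176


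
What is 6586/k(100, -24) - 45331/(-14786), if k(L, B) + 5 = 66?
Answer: 100145787/901946 ≈ 111.03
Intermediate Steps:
k(L, B) = 61 (k(L, B) = -5 + 66 = 61)
6586/k(100, -24) - 45331/(-14786) = 6586/61 - 45331/(-14786) = 6586*(1/61) - 45331*(-1/14786) = 6586/61 + 45331/14786 = 100145787/901946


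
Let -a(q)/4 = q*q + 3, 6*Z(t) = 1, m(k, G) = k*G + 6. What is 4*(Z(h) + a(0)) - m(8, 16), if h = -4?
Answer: -544/3 ≈ -181.33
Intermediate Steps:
m(k, G) = 6 + G*k (m(k, G) = G*k + 6 = 6 + G*k)
Z(t) = 1/6 (Z(t) = (1/6)*1 = 1/6)
a(q) = -12 - 4*q**2 (a(q) = -4*(q*q + 3) = -4*(q**2 + 3) = -4*(3 + q**2) = -12 - 4*q**2)
4*(Z(h) + a(0)) - m(8, 16) = 4*(1/6 + (-12 - 4*0**2)) - (6 + 16*8) = 4*(1/6 + (-12 - 4*0)) - (6 + 128) = 4*(1/6 + (-12 + 0)) - 1*134 = 4*(1/6 - 12) - 134 = 4*(-71/6) - 134 = -142/3 - 134 = -544/3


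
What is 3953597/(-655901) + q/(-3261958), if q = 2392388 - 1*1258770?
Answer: -6820004271372/1069760757079 ≈ -6.3753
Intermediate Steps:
q = 1133618 (q = 2392388 - 1258770 = 1133618)
3953597/(-655901) + q/(-3261958) = 3953597/(-655901) + 1133618/(-3261958) = 3953597*(-1/655901) + 1133618*(-1/3261958) = -3953597/655901 - 566809/1630979 = -6820004271372/1069760757079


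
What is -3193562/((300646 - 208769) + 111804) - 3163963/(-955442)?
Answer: -2406824116601/194605382002 ≈ -12.368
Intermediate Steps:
-3193562/((300646 - 208769) + 111804) - 3163963/(-955442) = -3193562/(91877 + 111804) - 3163963*(-1/955442) = -3193562/203681 + 3163963/955442 = -2406824116601/194605382002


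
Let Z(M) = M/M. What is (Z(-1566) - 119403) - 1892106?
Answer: -2011508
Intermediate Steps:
Z(M) = 1
(Z(-1566) - 119403) - 1892106 = (1 - 119403) - 1892106 = -119402 - 1892106 = -2011508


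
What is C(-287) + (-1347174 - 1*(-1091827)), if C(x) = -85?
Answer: -255432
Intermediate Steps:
C(-287) + (-1347174 - 1*(-1091827)) = -85 + (-1347174 - 1*(-1091827)) = -85 + (-1347174 + 1091827) = -85 - 255347 = -255432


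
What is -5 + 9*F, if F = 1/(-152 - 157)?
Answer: -518/103 ≈ -5.0291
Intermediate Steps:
F = -1/309 (F = 1/(-309) = -1/309 ≈ -0.0032362)
-5 + 9*F = -5 + 9*(-1/309) = -5 - 3/103 = -518/103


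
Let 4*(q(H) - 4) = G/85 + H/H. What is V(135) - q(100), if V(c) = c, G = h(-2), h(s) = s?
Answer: 44457/340 ≈ 130.76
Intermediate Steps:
G = -2
q(H) = 1443/340 (q(H) = 4 + (-2/85 + H/H)/4 = 4 + (-2*1/85 + 1)/4 = 4 + (-2/85 + 1)/4 = 4 + (¼)*(83/85) = 4 + 83/340 = 1443/340)
V(135) - q(100) = 135 - 1*1443/340 = 135 - 1443/340 = 44457/340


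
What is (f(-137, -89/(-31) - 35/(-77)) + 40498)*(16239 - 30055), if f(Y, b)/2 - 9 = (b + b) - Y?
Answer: -17475891056/31 ≈ -5.6374e+8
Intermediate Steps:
f(Y, b) = 18 - 2*Y + 4*b (f(Y, b) = 18 + 2*((b + b) - Y) = 18 + 2*(2*b - Y) = 18 + 2*(-Y + 2*b) = 18 + (-2*Y + 4*b) = 18 - 2*Y + 4*b)
(f(-137, -89/(-31) - 35/(-77)) + 40498)*(16239 - 30055) = ((18 - 2*(-137) + 4*(-89/(-31) - 35/(-77))) + 40498)*(16239 - 30055) = ((18 + 274 + 4*(-89*(-1/31) - 35*(-1/77))) + 40498)*(-13816) = ((18 + 274 + 4*(89/31 + 5/11)) + 40498)*(-13816) = ((18 + 274 + 4*(1134/341)) + 40498)*(-13816) = ((18 + 274 + 4536/341) + 40498)*(-13816) = (104108/341 + 40498)*(-13816) = (13913926/341)*(-13816) = -17475891056/31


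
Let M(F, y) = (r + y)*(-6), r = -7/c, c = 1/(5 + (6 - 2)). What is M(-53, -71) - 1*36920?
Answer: -36116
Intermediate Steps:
c = 1/9 (c = 1/(5 + 4) = 1/9 ≈ 0.11111)
r = -63 (r = -7/1/9 = -7*9 = -63)
M(F, y) = 378 - 6*y (M(F, y) = (-63 + y)*(-6) = 378 - 6*y)
M(-53, -71) - 1*36920 = (378 - 6*(-71)) - 1*36920 = (378 + 426) - 36920 = 804 - 36920 = -36116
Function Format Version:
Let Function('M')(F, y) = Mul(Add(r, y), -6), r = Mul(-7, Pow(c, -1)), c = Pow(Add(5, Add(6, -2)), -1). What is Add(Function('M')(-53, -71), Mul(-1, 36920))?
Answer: -36116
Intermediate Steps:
c = Rational(1, 9) (c = Pow(Add(5, 4), -1) = Pow(9, -1) = Rational(1, 9) ≈ 0.11111)
r = -63 (r = Mul(-7, Pow(Rational(1, 9), -1)) = Mul(-7, 9) = -63)
Function('M')(F, y) = Add(378, Mul(-6, y)) (Function('M')(F, y) = Mul(Add(-63, y), -6) = Add(378, Mul(-6, y)))
Add(Function('M')(-53, -71), Mul(-1, 36920)) = Add(Add(378, Mul(-6, -71)), Mul(-1, 36920)) = Add(Add(378, 426), -36920) = Add(804, -36920) = -36116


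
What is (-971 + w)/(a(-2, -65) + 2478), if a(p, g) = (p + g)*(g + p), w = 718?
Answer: -253/6967 ≈ -0.036314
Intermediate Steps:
a(p, g) = (g + p)² (a(p, g) = (g + p)*(g + p) = (g + p)²)
(-971 + w)/(a(-2, -65) + 2478) = (-971 + 718)/((-65 - 2)² + 2478) = -253/((-67)² + 2478) = -253/(4489 + 2478) = -253/6967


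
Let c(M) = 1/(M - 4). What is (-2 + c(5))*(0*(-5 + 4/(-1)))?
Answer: 0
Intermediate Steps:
c(M) = 1/(-4 + M)
(-2 + c(5))*(0*(-5 + 4/(-1))) = (-2 + 1/(-4 + 5))*(0*(-5 + 4/(-1))) = (-2 + 1/1)*(0*(-5 + 4*(-1))) = (-2 + 1)*(0*(-5 - 4)) = -0*(-9) = -1*0 = 0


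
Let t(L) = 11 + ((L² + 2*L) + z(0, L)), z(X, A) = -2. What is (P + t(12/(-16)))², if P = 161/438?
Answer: 872552521/12278016 ≈ 71.066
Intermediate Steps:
P = 161/438 (P = 161*(1/438) = 161/438 ≈ 0.36758)
t(L) = 9 + L² + 2*L (t(L) = 11 + ((L² + 2*L) - 2) = 11 + (-2 + L² + 2*L) = 9 + L² + 2*L)
(P + t(12/(-16)))² = (161/438 + (9 + (12/(-16))² + 2*(12/(-16))))² = (161/438 + (9 + (12*(-1/16))² + 2*(12*(-1/16))))² = (161/438 + (9 + (-¾)² + 2*(-¾)))² = (161/438 + (9 + 9/16 - 3/2))² = (161/438 + 129/16)² = (29539/3504)² = 872552521/12278016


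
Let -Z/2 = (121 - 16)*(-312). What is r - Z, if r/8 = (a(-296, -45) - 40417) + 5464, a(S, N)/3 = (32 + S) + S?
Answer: -358584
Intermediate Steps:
a(S, N) = 96 + 6*S (a(S, N) = 3*((32 + S) + S) = 3*(32 + 2*S) = 96 + 6*S)
Z = 65520 (Z = -2*(121 - 16)*(-312) = -210*(-312) = -2*(-32760) = 65520)
r = -293064 (r = 8*(((96 + 6*(-296)) - 40417) + 5464) = 8*(((96 - 1776) - 40417) + 5464) = 8*((-1680 - 40417) + 5464) = 8*(-42097 + 5464) = 8*(-36633) = -293064)
r - Z = -293064 - 1*65520 = -293064 - 65520 = -358584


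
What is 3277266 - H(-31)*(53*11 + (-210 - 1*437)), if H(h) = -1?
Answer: 3277202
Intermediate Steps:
3277266 - H(-31)*(53*11 + (-210 - 1*437)) = 3277266 - (-1)*(53*11 + (-210 - 1*437)) = 3277266 - (-1)*(583 + (-210 - 437)) = 3277266 - (-1)*(583 - 647) = 3277266 - (-1)*(-64) = 3277266 - 1*64 = 3277266 - 64 = 3277202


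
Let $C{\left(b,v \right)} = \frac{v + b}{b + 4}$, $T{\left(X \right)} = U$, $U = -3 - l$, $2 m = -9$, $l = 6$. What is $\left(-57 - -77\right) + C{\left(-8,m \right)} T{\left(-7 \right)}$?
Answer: $- \frac{65}{8} \approx -8.125$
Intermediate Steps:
$m = - \frac{9}{2}$ ($m = \frac{1}{2} \left(-9\right) = - \frac{9}{2} \approx -4.5$)
$U = -9$ ($U = -3 - 6 = -9$)
$T{\left(X \right)} = -9$
$C{\left(b,v \right)} = \frac{b + v}{4 + b}$
$\left(-57 - -77\right) + C{\left(-8,m \right)} T{\left(-7 \right)} = \left(-57 - -77\right) + \frac{-8 - \frac{9}{2}}{4 - 8} \left(-9\right) = \left(-57 + 77\right) + \frac{1}{-4} \left(- \frac{25}{2}\right) \left(-9\right) = 20 + \left(- \frac{1}{4}\right) \left(- \frac{25}{2}\right) \left(-9\right) = 20 + \frac{25}{8} \left(-9\right) = 20 - \frac{225}{8} = - \frac{65}{8}$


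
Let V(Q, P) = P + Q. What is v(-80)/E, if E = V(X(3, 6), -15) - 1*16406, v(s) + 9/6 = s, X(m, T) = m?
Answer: 163/32836 ≈ 0.0049641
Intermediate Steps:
v(s) = -3/2 + s
E = -16418 (E = (-15 + 3) - 1*16406 = -12 - 16406 = -16418)
v(-80)/E = (-3/2 - 80)/(-16418) = -163/2*(-1/16418) = 163/32836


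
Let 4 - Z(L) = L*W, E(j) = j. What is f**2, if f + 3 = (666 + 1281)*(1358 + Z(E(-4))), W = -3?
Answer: 6908733631809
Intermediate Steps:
Z(L) = 4 + 3*L (Z(L) = 4 - L*(-3) = 4 - (-3)*L = 4 + 3*L)
f = 2628447 (f = -3 + (666 + 1281)*(1358 + (4 + 3*(-4))) = -3 + 1947*(1358 + (4 - 12)) = -3 + 1947*(1358 - 8) = -3 + 1947*1350 = -3 + 2628450 = 2628447)
f**2 = 2628447**2 = 6908733631809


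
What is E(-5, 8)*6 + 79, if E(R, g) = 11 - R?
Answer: 175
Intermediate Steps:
E(-5, 8)*6 + 79 = (11 - 1*(-5))*6 + 79 = (11 + 5)*6 + 79 = 16*6 + 79 = 96 + 79 = 175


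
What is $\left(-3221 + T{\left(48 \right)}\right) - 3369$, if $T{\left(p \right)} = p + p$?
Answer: $-6494$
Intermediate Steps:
$T{\left(p \right)} = 2 p$
$\left(-3221 + T{\left(48 \right)}\right) - 3369 = \left(-3221 + 2 \cdot 48\right) - 3369 = \left(-3221 + 96\right) - 3369 = -3125 - 3369 = -6494$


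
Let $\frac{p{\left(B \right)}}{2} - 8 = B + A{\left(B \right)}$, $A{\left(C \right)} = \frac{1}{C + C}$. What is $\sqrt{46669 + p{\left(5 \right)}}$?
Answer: $\frac{2 \sqrt{291845}}{5} \approx 216.09$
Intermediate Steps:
$A{\left(C \right)} = \frac{1}{2 C}$
$p{\left(B \right)} = 16 + \frac{1}{B} + 2 B$ ($p{\left(B \right)} = 16 + 2 \left(B + \frac{1}{2 B}\right) = 16 + \left(\frac{1}{B} + 2 B\right) = 16 + \frac{1}{B} + 2 B$)
$\sqrt{46669 + p{\left(5 \right)}} = \sqrt{46669 + \left(16 + \frac{1}{5} + 2 \cdot 5\right)} = \sqrt{46669 + \left(16 + \frac{1}{5} + 10\right)} = \sqrt{46669 + \frac{131}{5}} = \sqrt{\frac{233476}{5}} = \frac{2 \sqrt{291845}}{5}$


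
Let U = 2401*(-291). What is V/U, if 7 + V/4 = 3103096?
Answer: -4137452/232897 ≈ -17.765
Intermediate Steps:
V = 12412356 (V = -28 + 4*3103096 = -28 + 12412384 = 12412356)
U = -698691
V/U = 12412356/(-698691) = 12412356*(-1/698691) = -4137452/232897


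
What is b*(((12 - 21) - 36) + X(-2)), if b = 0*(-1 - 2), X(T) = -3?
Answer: 0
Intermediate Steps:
b = 0 (b = 0*(-3) = 0)
b*(((12 - 21) - 36) + X(-2)) = 0*(((12 - 21) - 36) - 3) = 0*((-9 - 36) - 3) = 0*(-45 - 3) = 0*(-48) = 0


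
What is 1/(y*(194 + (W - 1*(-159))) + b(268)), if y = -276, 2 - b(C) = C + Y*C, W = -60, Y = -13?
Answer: -1/77650 ≈ -1.2878e-5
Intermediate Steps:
b(C) = 2 + 12*C (b(C) = 2 - (C - 13*C) = 2 - (-12)*C = 2 + 12*C)
1/(y*(194 + (W - 1*(-159))) + b(268)) = 1/(-276*(194 + (-60 - 1*(-159))) + (2 + 12*268)) = 1/(-276*(194 + (-60 + 159)) + (2 + 3216)) = 1/(-276*(194 + 99) + 3218) = 1/(-276*293 + 3218) = 1/(-80868 + 3218) = 1/(-77650) = -1/77650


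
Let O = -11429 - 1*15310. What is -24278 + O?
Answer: -51017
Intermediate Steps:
O = -26739 (O = -11429 - 15310 = -26739)
-24278 + O = -24278 - 26739 = -51017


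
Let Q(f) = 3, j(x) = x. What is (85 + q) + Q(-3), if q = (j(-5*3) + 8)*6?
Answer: 46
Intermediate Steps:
q = -42 (q = (-5*3 + 8)*6 = (-15 + 8)*6 = -7*6 = -42)
(85 + q) + Q(-3) = (85 - 42) + 3 = 43 + 3 = 46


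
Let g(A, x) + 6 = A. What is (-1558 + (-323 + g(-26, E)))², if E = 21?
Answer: 3659569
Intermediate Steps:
g(A, x) = -6 + A
(-1558 + (-323 + g(-26, E)))² = (-1558 + (-323 + (-6 - 26)))² = (-1558 + (-323 - 32))² = (-1558 - 355)² = (-1913)² = 3659569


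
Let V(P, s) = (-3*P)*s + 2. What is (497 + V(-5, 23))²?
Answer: 712336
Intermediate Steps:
V(P, s) = 2 - 3*P*s (V(P, s) = -3*P*s + 2 = 2 - 3*P*s)
(497 + V(-5, 23))² = (497 + (2 - 3*(-5)*23))² = (497 + (2 + 345))² = (497 + 347)² = 844² = 712336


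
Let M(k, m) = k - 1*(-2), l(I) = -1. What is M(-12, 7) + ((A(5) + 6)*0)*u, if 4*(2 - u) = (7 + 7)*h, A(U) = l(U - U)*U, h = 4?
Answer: -10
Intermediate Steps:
A(U) = -U
u = -12 (u = 2 - (7 + 7)*4/4 = 2 - 7*4/2 = 2 - ¼*56 = 2 - 14 = -12)
M(k, m) = 2 + k (M(k, m) = k + 2 = 2 + k)
M(-12, 7) + ((A(5) + 6)*0)*u = (2 - 12) + ((-1*5 + 6)*0)*(-12) = -10 + ((-5 + 6)*0)*(-12) = -10 + (1*0)*(-12) = -10 + 0*(-12) = -10 + 0 = -10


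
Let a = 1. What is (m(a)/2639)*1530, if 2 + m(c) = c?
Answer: -1530/2639 ≈ -0.57977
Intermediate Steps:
m(c) = -2 + c
(m(a)/2639)*1530 = ((-2 + 1)/2639)*1530 = -1*1/2639*1530 = -1/2639*1530 = -1530/2639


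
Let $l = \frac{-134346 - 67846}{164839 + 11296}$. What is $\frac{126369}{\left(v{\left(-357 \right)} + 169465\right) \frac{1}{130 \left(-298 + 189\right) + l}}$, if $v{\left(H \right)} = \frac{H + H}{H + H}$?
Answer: $- \frac{157710732429699}{14924446955} \approx -10567.0$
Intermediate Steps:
$v{\left(H \right)} = 1$ ($v{\left(H \right)} = \frac{2 H}{2 H} = 2 H \frac{1}{2 H} = 1$)
$l = - \frac{202192}{176135} \approx -1.1479$
$\frac{126369}{\left(v{\left(-357 \right)} + 169465\right) \frac{1}{130 \left(-298 + 189\right) + l}} = \frac{126369}{\left(1 + 169465\right) \frac{1}{130 \left(-298 + 189\right) - \frac{202192}{176135}}} = \frac{126369}{169466 \frac{1}{130 \left(-109\right) - \frac{202192}{176135}}} = \frac{126369}{169466 \frac{1}{-14170 - \frac{202192}{176135}}} = \frac{126369}{169466 \frac{1}{- \frac{2496035142}{176135}}} = \frac{126369}{169466 \left(- \frac{176135}{2496035142}\right)} = \frac{126369}{- \frac{14924446955}{1248017571}} = 126369 \left(- \frac{1248017571}{14924446955}\right) = - \frac{157710732429699}{14924446955}$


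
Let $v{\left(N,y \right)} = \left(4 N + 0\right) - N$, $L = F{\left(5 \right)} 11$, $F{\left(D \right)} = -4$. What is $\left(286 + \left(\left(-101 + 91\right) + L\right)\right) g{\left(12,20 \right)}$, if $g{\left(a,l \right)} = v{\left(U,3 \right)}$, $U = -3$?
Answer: $-2088$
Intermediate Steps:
$L = -44$ ($L = \left(-4\right) 11 = -44$)
$v{\left(N,y \right)} = 3 N$ ($v{\left(N,y \right)} = 4 N - N = 3 N$)
$g{\left(a,l \right)} = -9$ ($g{\left(a,l \right)} = 3 \left(-3\right) = -9$)
$\left(286 + \left(\left(-101 + 91\right) + L\right)\right) g{\left(12,20 \right)} = \left(286 + \left(\left(-101 + 91\right) - 44\right)\right) \left(-9\right) = \left(286 - 54\right) \left(-9\right) = 232 \left(-9\right) = -2088$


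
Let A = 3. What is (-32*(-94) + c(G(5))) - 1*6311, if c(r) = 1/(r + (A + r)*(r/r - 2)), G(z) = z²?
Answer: -9910/3 ≈ -3303.3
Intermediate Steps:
c(r) = -⅓ (c(r) = 1/(r + (3 + r)*(r/r - 2)) = 1/(r + (3 + r)*(1 - 2)) = 1/(r + (3 + r)*(-1)) = 1/(r + (-3 - r)) = 1/(-3) = -⅓)
(-32*(-94) + c(G(5))) - 1*6311 = (-32*(-94) - ⅓) - 1*6311 = (3008 - ⅓) - 6311 = 9023/3 - 6311 = -9910/3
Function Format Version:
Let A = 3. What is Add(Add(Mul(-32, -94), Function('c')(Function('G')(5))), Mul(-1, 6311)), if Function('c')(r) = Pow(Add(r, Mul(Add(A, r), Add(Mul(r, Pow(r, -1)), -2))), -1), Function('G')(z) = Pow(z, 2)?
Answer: Rational(-9910, 3) ≈ -3303.3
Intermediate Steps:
Function('c')(r) = Rational(-1, 3) (Function('c')(r) = Pow(Add(r, Mul(Add(3, r), Add(Mul(r, Pow(r, -1)), -2))), -1) = Pow(Add(r, Mul(Add(3, r), Add(1, -2))), -1) = Pow(Add(r, Mul(Add(3, r), -1)), -1) = Pow(Add(r, Add(-3, Mul(-1, r))), -1) = Pow(-3, -1) = Rational(-1, 3))
Add(Add(Mul(-32, -94), Function('c')(Function('G')(5))), Mul(-1, 6311)) = Add(Add(Mul(-32, -94), Rational(-1, 3)), Mul(-1, 6311)) = Add(Add(3008, Rational(-1, 3)), -6311) = Add(Rational(9023, 3), -6311) = Rational(-9910, 3)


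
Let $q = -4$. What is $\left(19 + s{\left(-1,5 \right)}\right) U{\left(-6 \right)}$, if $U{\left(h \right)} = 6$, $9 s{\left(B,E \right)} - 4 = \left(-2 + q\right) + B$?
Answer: $112$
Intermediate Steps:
$s{\left(B,E \right)} = - \frac{2}{9} + \frac{B}{9}$ ($s{\left(B,E \right)} = \frac{4}{9} + \frac{\left(-2 - 4\right) + B}{9} = \frac{4}{9} + \frac{-6 + B}{9} = \frac{4}{9} + \left(- \frac{2}{3} + \frac{B}{9}\right) = - \frac{2}{9} + \frac{B}{9}$)
$\left(19 + s{\left(-1,5 \right)}\right) U{\left(-6 \right)} = \left(19 + \left(- \frac{2}{9} + \frac{1}{9} \left(-1\right)\right)\right) 6 = \left(19 - \frac{1}{3}\right) 6 = \frac{56}{3} \cdot 6 = 112$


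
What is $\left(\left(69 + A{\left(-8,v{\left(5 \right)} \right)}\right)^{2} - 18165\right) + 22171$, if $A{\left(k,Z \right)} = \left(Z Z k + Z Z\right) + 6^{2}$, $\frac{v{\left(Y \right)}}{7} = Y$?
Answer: $71744906$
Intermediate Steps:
$v{\left(Y \right)} = 7 Y$
$A{\left(k,Z \right)} = 36 + Z^{2} + k Z^{2}$ ($A{\left(k,Z \right)} = \left(Z^{2} k + Z^{2}\right) + 36 = \left(k Z^{2} + Z^{2}\right) + 36 = \left(Z^{2} + k Z^{2}\right) + 36 = 36 + Z^{2} + k Z^{2}$)
$\left(\left(69 + A{\left(-8,v{\left(5 \right)} \right)}\right)^{2} - 18165\right) + 22171 = \left(\left(69 + \left(36 + \left(7 \cdot 5\right)^{2} - 8 \left(7 \cdot 5\right)^{2}\right)\right)^{2} - 18165\right) + 22171 = \left(\left(69 + \left(36 + 35^{2} - 8 \cdot 35^{2}\right)\right)^{2} - 18165\right) + 22171 = \left(\left(69 + \left(36 + 1225 - 9800\right)\right)^{2} - 18165\right) + 22171 = \left(\left(69 - 8539\right)^{2} - 18165\right) + 22171 = \left(\left(-8470\right)^{2} - 18165\right) + 22171 = \left(71740900 - 18165\right) + 22171 = 71722735 + 22171 = 71744906$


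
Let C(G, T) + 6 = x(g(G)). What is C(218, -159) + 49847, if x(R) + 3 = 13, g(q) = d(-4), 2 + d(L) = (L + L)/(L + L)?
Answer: 49851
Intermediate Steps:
d(L) = -1 (d(L) = -2 + (L + L)/(L + L) = -2 + (2*L)/((2*L)) = -2 + (2*L)*(1/(2*L)) = -2 + 1 = -1)
g(q) = -1
x(R) = 10 (x(R) = -3 + 13 = 10)
C(G, T) = 4 (C(G, T) = -6 + 10 = 4)
C(218, -159) + 49847 = 4 + 49847 = 49851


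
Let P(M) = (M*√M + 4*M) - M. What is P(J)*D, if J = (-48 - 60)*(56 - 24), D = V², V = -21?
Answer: -4572288 - 36578304*I*√6 ≈ -4.5723e+6 - 8.9598e+7*I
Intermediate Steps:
D = 441 (D = (-21)² = 441)
J = -3456 (J = -108*32 = -3456)
P(M) = M^(3/2) + 3*M (P(M) = (M^(3/2) + 4*M) - M = M^(3/2) + 3*M)
P(J)*D = ((-3456)^(3/2) + 3*(-3456))*441 = (-82944*I*√6 - 10368)*441 = (-10368 - 82944*I*√6)*441 = -4572288 - 36578304*I*√6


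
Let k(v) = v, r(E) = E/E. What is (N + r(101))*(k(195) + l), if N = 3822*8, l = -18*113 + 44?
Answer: -54885715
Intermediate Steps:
r(E) = 1
l = -1990 (l = -2034 + 44 = -1990)
N = 30576
(N + r(101))*(k(195) + l) = (30576 + 1)*(195 - 1990) = 30577*(-1795) = -54885715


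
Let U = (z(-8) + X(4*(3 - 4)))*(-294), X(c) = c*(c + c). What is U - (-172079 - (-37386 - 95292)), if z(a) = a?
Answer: 32345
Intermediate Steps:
X(c) = 2*c² (X(c) = c*(2*c) = 2*c²)
U = -7056 (U = (-8 + 2*(4*(3 - 4))²)*(-294) = (-8 + 2*(4*(-1))²)*(-294) = (-8 + 2*(-4)²)*(-294) = (-8 + 2*16)*(-294) = (-8 + 32)*(-294) = 24*(-294) = -7056)
U - (-172079 - (-37386 - 95292)) = -7056 - (-172079 - (-37386 - 95292)) = -7056 - (-172079 - 1*(-132678)) = -7056 - (-172079 + 132678) = -7056 - 1*(-39401) = -7056 + 39401 = 32345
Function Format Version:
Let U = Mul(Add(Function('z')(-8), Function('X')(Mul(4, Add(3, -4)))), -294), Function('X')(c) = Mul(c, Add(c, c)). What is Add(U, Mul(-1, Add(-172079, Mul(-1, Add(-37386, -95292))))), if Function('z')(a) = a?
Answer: 32345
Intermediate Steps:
Function('X')(c) = Mul(2, Pow(c, 2)) (Function('X')(c) = Mul(c, Mul(2, c)) = Mul(2, Pow(c, 2)))
U = -7056 (U = Mul(Add(-8, Mul(2, Pow(Mul(4, Add(3, -4)), 2))), -294) = Mul(Add(-8, Mul(2, Pow(Mul(4, -1), 2))), -294) = Mul(Add(-8, Mul(2, Pow(-4, 2))), -294) = Mul(Add(-8, Mul(2, 16)), -294) = Mul(Add(-8, 32), -294) = Mul(24, -294) = -7056)
Add(U, Mul(-1, Add(-172079, Mul(-1, Add(-37386, -95292))))) = Add(-7056, Mul(-1, Add(-172079, Mul(-1, Add(-37386, -95292))))) = Add(-7056, Mul(-1, Add(-172079, Mul(-1, -132678)))) = Add(-7056, Mul(-1, Add(-172079, 132678))) = Add(-7056, Mul(-1, -39401)) = Add(-7056, 39401) = 32345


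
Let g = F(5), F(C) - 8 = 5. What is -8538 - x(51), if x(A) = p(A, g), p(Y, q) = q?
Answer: -8551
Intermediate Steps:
F(C) = 13 (F(C) = 8 + 5 = 13)
g = 13
x(A) = 13
-8538 - x(51) = -8538 - 1*13 = -8538 - 13 = -8551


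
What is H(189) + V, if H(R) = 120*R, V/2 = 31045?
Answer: 84770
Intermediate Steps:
V = 62090 (V = 2*31045 = 62090)
H(189) + V = 120*189 + 62090 = 22680 + 62090 = 84770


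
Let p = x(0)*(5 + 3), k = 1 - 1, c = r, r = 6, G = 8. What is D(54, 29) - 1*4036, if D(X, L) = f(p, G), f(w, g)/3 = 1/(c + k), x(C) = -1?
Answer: -8071/2 ≈ -4035.5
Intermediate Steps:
c = 6
k = 0
p = -8 (p = -(5 + 3) = -1*8 = -8)
f(w, g) = ½ (f(w, g) = 3/(6 + 0) = 3/6 = 3*(⅙) = ½)
D(X, L) = ½
D(54, 29) - 1*4036 = ½ - 1*4036 = ½ - 4036 = -8071/2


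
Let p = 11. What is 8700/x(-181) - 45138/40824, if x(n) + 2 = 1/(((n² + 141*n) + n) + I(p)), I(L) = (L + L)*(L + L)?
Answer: -12760567453/2932524 ≈ -4351.4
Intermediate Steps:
I(L) = 4*L² (I(L) = (2*L)*(2*L) = 4*L²)
x(n) = -2 + 1/(484 + n² + 142*n) (x(n) = -2 + 1/(((n² + 141*n) + n) + 4*11²) = -2 + 1/((n² + 142*n) + 4*121) = -2 + 1/((n² + 142*n) + 484) = -2 + 1/(484 + n² + 142*n))
8700/x(-181) - 45138/40824 = 8700/(((-967 - 284*(-181) - 2*(-181)²)/(484 + (-181)² + 142*(-181)))) - 45138/40824 = 8700/(((-967 + 51404 - 2*32761)/(484 + 32761 - 25702))) - 45138*1/40824 = 8700/(((-967 + 51404 - 65522)/7543)) - 7523/6804 = 8700/(((1/7543)*(-15085))) - 7523/6804 = 8700/(-15085/7543) - 7523/6804 = 8700*(-7543/15085) - 7523/6804 = -13124820/3017 - 7523/6804 = -12760567453/2932524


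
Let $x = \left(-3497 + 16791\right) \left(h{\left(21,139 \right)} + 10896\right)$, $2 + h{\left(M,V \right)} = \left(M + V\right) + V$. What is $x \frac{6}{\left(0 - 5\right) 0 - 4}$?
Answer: $-223199613$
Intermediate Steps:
$h{\left(M,V \right)} = -2 + M + 2 V$ ($h{\left(M,V \right)} = -2 + \left(\left(M + V\right) + V\right) = -2 + \left(M + 2 V\right) = -2 + M + 2 V$)
$x = 148799742$ ($x = \left(-3497 + 16791\right) \left(\left(-2 + 21 + 2 \cdot 139\right) + 10896\right) = 13294 \left(\left(-2 + 21 + 278\right) + 10896\right) = 13294 \left(297 + 10896\right) = 13294 \cdot 11193 = 148799742$)
$x \frac{6}{\left(0 - 5\right) 0 - 4} = 148799742 \frac{6}{\left(0 - 5\right) 0 - 4} = 148799742 \frac{6}{\left(-5\right) 0 - 4} = 148799742 \frac{6}{0 - 4} = 148799742 \frac{6}{-4} = 148799742 \cdot 6 \left(- \frac{1}{4}\right) = 148799742 \left(- \frac{3}{2}\right) = -223199613$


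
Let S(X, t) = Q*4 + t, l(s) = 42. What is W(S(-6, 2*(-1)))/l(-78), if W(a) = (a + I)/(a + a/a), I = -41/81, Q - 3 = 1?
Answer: 1093/51030 ≈ 0.021419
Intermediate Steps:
Q = 4 (Q = 3 + 1 = 4)
S(X, t) = 16 + t (S(X, t) = 4*4 + t = 16 + t)
I = -41/81 (I = -41*1/81 = -41/81 ≈ -0.50617)
W(a) = (-41/81 + a)/(1 + a) (W(a) = (a - 41/81)/(a + a/a) = (-41/81 + a)/(a + 1) = (-41/81 + a)/(1 + a))
W(S(-6, 2*(-1)))/l(-78) = ((-41/81 + (16 + 2*(-1)))/(1 + (16 + 2*(-1))))/42 = ((-41/81 + (16 - 2))/(1 + (16 - 2)))*(1/42) = ((-41/81 + 14)/(1 + 14))*(1/42) = ((1093/81)/15)*(1/42) = ((1/15)*(1093/81))*(1/42) = (1093/1215)*(1/42) = 1093/51030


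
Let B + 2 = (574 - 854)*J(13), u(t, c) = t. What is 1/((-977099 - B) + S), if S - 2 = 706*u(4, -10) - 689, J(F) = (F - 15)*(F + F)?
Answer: -1/989520 ≈ -1.0106e-6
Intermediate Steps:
J(F) = 2*F*(-15 + F) (J(F) = (-15 + F)*(2*F) = 2*F*(-15 + F))
B = 14558 (B = -2 + (574 - 854)*(2*13*(-15 + 13)) = -2 - 560*13*(-2) = -2 - 280*(-52) = -2 + 14560 = 14558)
S = 2137 (S = 2 + (706*4 - 689) = 2 + (2824 - 689) = 2 + 2135 = 2137)
1/((-977099 - B) + S) = 1/((-977099 - 1*14558) + 2137) = 1/((-977099 - 14558) + 2137) = 1/(-991657 + 2137) = 1/(-989520) = -1/989520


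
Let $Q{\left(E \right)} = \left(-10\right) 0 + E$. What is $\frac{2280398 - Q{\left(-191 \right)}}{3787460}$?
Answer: $\frac{120031}{199340} \approx 0.60214$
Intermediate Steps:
$Q{\left(E \right)} = E$ ($Q{\left(E \right)} = 0 + E = E$)
$\frac{2280398 - Q{\left(-191 \right)}}{3787460} = \frac{2280398 - -191}{3787460} = \left(2280398 + 191\right) \frac{1}{3787460} = 2280589 \cdot \frac{1}{3787460} = \frac{120031}{199340}$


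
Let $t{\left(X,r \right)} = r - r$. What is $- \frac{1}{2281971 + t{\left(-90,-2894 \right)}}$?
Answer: $- \frac{1}{2281971} \approx -4.3822 \cdot 10^{-7}$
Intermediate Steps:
$t{\left(X,r \right)} = 0$
$- \frac{1}{2281971 + t{\left(-90,-2894 \right)}} = - \frac{1}{2281971 + 0} = - \frac{1}{2281971}$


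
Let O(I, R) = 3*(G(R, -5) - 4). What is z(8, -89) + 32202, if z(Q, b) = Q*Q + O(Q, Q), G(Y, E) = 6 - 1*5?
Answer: 32257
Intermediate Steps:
G(Y, E) = 1 (G(Y, E) = 6 - 5 = 1)
O(I, R) = -9 (O(I, R) = 3*(1 - 4) = 3*(-3) = -9)
z(Q, b) = -9 + Q² (z(Q, b) = Q*Q - 9 = Q² - 9 = -9 + Q²)
z(8, -89) + 32202 = (-9 + 8²) + 32202 = (-9 + 64) + 32202 = 55 + 32202 = 32257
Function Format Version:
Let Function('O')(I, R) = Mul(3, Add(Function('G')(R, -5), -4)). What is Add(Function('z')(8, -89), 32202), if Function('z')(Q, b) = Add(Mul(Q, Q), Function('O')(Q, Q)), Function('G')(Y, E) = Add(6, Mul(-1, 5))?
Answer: 32257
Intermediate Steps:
Function('G')(Y, E) = 1 (Function('G')(Y, E) = Add(6, -5) = 1)
Function('O')(I, R) = -9 (Function('O')(I, R) = Mul(3, Add(1, -4)) = Mul(3, -3) = -9)
Function('z')(Q, b) = Add(-9, Pow(Q, 2)) (Function('z')(Q, b) = Add(Mul(Q, Q), -9) = Add(Pow(Q, 2), -9) = Add(-9, Pow(Q, 2)))
Add(Function('z')(8, -89), 32202) = Add(Add(-9, Pow(8, 2)), 32202) = Add(Add(-9, 64), 32202) = Add(55, 32202) = 32257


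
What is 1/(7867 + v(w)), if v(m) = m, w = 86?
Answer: 1/7953 ≈ 0.00012574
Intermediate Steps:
1/(7867 + v(w)) = 1/(7867 + 86) = 1/7953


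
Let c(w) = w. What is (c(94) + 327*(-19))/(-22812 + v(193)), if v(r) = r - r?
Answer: 6119/22812 ≈ 0.26824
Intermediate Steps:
v(r) = 0
(c(94) + 327*(-19))/(-22812 + v(193)) = (94 + 327*(-19))/(-22812 + 0) = (94 - 6213)/(-22812) = -6119*(-1/22812) = 6119/22812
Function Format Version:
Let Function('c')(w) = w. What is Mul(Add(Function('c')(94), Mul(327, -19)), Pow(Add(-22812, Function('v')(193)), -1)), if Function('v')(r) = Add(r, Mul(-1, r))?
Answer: Rational(6119, 22812) ≈ 0.26824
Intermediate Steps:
Function('v')(r) = 0
Mul(Add(Function('c')(94), Mul(327, -19)), Pow(Add(-22812, Function('v')(193)), -1)) = Mul(Add(94, Mul(327, -19)), Pow(Add(-22812, 0), -1)) = Mul(Add(94, -6213), Pow(-22812, -1)) = Mul(-6119, Rational(-1, 22812)) = Rational(6119, 22812)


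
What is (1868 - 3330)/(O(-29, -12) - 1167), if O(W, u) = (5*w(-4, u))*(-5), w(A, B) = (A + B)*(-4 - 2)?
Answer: 1462/3567 ≈ 0.40987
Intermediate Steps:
w(A, B) = -6*A - 6*B (w(A, B) = (A + B)*(-6) = -6*A - 6*B)
O(W, u) = -600 + 150*u (O(W, u) = (5*(-6*(-4) - 6*u))*(-5) = (5*(24 - 6*u))*(-5) = (120 - 30*u)*(-5) = -600 + 150*u)
(1868 - 3330)/(O(-29, -12) - 1167) = (1868 - 3330)/((-600 + 150*(-12)) - 1167) = -1462/((-600 - 1800) - 1167) = -1462/(-2400 - 1167) = -1462/(-3567) = -1462*(-1/3567) = 1462/3567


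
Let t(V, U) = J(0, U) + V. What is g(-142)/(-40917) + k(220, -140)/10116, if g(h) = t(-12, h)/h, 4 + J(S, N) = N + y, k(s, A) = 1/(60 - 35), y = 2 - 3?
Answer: -5733481/244900520100 ≈ -2.3411e-5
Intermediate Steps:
y = -1
k(s, A) = 1/25
J(S, N) = -5 + N (J(S, N) = -4 + (N - 1) = -4 + (-1 + N) = -5 + N)
t(V, U) = -5 + U + V (t(V, U) = (-5 + U) + V = -5 + U + V)
g(h) = (-17 + h)/h (g(h) = (-5 + h - 12)/h = (-17 + h)/h)
g(-142)/(-40917) + k(220, -140)/10116 = ((-17 - 142)/(-142))/(-40917) + (1/25)/10116 = -1/142*(-159)*(-1/40917) + (1/25)*(1/10116) = (159/142)*(-1/40917) + 1/252900 = -53/1936738 + 1/252900 = -5733481/244900520100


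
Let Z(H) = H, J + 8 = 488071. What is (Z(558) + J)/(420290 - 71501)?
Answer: 69803/49827 ≈ 1.4009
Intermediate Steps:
J = 488063 (J = -8 + 488071 = 488063)
(Z(558) + J)/(420290 - 71501) = (558 + 488063)/(420290 - 71501) = 488621/348789 = 488621*(1/348789) = 69803/49827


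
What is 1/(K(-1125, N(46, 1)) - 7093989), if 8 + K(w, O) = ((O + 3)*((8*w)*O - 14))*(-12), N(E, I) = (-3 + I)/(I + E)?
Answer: -2209/15699565829 ≈ -1.4070e-7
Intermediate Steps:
N(E, I) = (-3 + I)/(E + I)
K(w, O) = -8 - 12*(-14 + 8*O*w)*(3 + O) (K(w, O) = -8 + ((O + 3)*((8*w)*O - 14))*(-12) = -8 + ((3 + O)*(8*O*w - 14))*(-12) = -8 + ((3 + O)*(-14 + 8*O*w))*(-12) = -8 + ((-14 + 8*O*w)*(3 + O))*(-12) = -8 - 12*(-14 + 8*O*w)*(3 + O))
1/(K(-1125, N(46, 1)) - 7093989) = 1/((496 + 168*((-3 + 1)/(46 + 1)) - 288*(-3 + 1)/(46 + 1)*(-1125) - 96*(-1125)*((-3 + 1)/(46 + 1))²) - 7093989) = 1/((496 + 168*(-2/47) - 288*-2/47*(-1125) - 96*(-1125)*(-2/47)²) - 7093989) = 1/((496 + 168*((1/47)*(-2)) - 288*(1/47)*(-2)*(-1125) - 96*(-1125)*((1/47)*(-2))²) - 7093989) = 1/((496 + 168*(-2/47) - 288*(-2/47)*(-1125) - 96*(-1125)*(-2/47)²) - 7093989) = 1/((496 - 336/47 - 648000/47 - 96*(-1125)*4/2209) - 7093989) = 1/((496 - 336/47 - 648000/47 + 432000/2209) - 7093989) = 1/(-28944128/2209 - 7093989) = 1/(-15699565829/2209) = -2209/15699565829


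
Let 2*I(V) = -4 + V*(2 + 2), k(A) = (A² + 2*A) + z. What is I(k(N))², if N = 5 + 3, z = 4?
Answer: 27556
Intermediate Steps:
N = 8
k(A) = 4 + A² + 2*A (k(A) = (A² + 2*A) + 4 = 4 + A² + 2*A)
I(V) = -2 + 2*V (I(V) = (-4 + V*(2 + 2))/2 = (-4 + V*4)/2 = (-4 + 4*V)/2 = -2 + 2*V)
I(k(N))² = (-2 + 2*(4 + 8² + 2*8))² = (-2 + 2*(4 + 64 + 16))² = (-2 + 2*84)² = (-2 + 168)² = 166² = 27556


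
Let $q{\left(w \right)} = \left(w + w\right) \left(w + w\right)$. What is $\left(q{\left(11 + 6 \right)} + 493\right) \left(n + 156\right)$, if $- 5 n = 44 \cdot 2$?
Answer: $\frac{1141108}{5} \approx 2.2822 \cdot 10^{5}$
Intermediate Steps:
$q{\left(w \right)} = 4 w^{2}$ ($q{\left(w \right)} = 2 w 2 w = 4 w^{2}$)
$n = - \frac{88}{5}$ ($n = - \frac{44 \cdot 2}{5} = \left(- \frac{1}{5}\right) 88 = - \frac{88}{5} \approx -17.6$)
$\left(q{\left(11 + 6 \right)} + 493\right) \left(n + 156\right) = \left(4 \left(11 + 6\right)^{2} + 493\right) \left(- \frac{88}{5} + 156\right) = \left(4 \cdot 17^{2} + 493\right) \frac{692}{5} = \left(4 \cdot 289 + 493\right) \frac{692}{5} = \left(1156 + 493\right) \frac{692}{5} = 1649 \cdot \frac{692}{5} = \frac{1141108}{5}$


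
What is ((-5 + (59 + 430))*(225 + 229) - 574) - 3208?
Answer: 215954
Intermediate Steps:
((-5 + (59 + 430))*(225 + 229) - 574) - 3208 = ((-5 + 489)*454 - 574) - 3208 = (484*454 - 574) - 3208 = (219736 - 574) - 3208 = 219162 - 3208 = 215954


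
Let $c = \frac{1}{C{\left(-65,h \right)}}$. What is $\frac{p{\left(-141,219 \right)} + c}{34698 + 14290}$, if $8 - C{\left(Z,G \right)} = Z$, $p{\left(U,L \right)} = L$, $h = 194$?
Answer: $\frac{3997}{894031} \approx 0.0044708$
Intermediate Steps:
$C{\left(Z,G \right)} = 8 - Z$
$c = \frac{1}{73}$ ($c = \frac{1}{8 - -65} = \frac{1}{8 + 65} = \frac{1}{73} \approx 0.013699$)
$\frac{p{\left(-141,219 \right)} + c}{34698 + 14290} = \frac{219 + \frac{1}{73}}{34698 + 14290} = \frac{15988}{73 \cdot 48988} = \frac{15988}{73} \cdot \frac{1}{48988} = \frac{3997}{894031}$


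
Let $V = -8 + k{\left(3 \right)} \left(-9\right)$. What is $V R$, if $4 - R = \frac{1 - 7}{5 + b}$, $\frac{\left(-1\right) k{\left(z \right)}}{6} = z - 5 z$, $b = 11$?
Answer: $-2870$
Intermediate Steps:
$k{\left(z \right)} = 24 z$ ($k{\left(z \right)} = - 6 \left(z - 5 z\right) = - 6 \left(- 4 z\right) = 24 z$)
$R = \frac{35}{8}$ ($R = 4 - \frac{1 - 7}{5 + 11} = 4 - - \frac{6}{16} = 4 - \left(-6\right) \frac{1}{16} = 4 - - \frac{3}{8} = 4 + \frac{3}{8} = \frac{35}{8} \approx 4.375$)
$V = -656$ ($V = -8 + 24 \cdot 3 \left(-9\right) = -8 + 72 \left(-9\right) = -8 - 648 = -656$)
$V R = \left(-656\right) \frac{35}{8} = -2870$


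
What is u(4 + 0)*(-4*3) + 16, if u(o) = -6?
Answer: 88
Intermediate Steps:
u(4 + 0)*(-4*3) + 16 = -(-24)*3 + 16 = -6*(-12) + 16 = 72 + 16 = 88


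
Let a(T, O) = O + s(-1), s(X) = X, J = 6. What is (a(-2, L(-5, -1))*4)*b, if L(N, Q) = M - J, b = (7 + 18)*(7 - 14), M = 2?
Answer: 3500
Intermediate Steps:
b = -175 (b = 25*(-7) = -175)
L(N, Q) = -4 (L(N, Q) = 2 - 1*6 = 2 - 6 = -4)
a(T, O) = -1 + O (a(T, O) = O - 1 = -1 + O)
(a(-2, L(-5, -1))*4)*b = ((-1 - 4)*4)*(-175) = -5*4*(-175) = -20*(-175) = 3500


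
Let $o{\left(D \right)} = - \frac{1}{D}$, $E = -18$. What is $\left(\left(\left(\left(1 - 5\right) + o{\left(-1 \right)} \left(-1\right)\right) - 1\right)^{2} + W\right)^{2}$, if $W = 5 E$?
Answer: $2916$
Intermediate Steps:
$W = -90$ ($W = 5 \left(-18\right) = -90$)
$\left(\left(\left(\left(1 - 5\right) + o{\left(-1 \right)} \left(-1\right)\right) - 1\right)^{2} + W\right)^{2} = \left(\left(\left(\left(1 - 5\right) + - \frac{1}{-1} \left(-1\right)\right) - 1\right)^{2} - 90\right)^{2} = \left(\left(\left(\left(1 - 5\right) + \left(-1\right) \left(-1\right) \left(-1\right)\right) - 1\right)^{2} - 90\right)^{2} = \left(\left(\left(-4 + 1 \left(-1\right)\right) - 1\right)^{2} - 90\right)^{2} = \left(\left(\left(-4 - 1\right) - 1\right)^{2} - 90\right)^{2} = \left(\left(-5 - 1\right)^{2} - 90\right)^{2} = \left(\left(-6\right)^{2} - 90\right)^{2} = \left(36 - 90\right)^{2} = \left(-54\right)^{2} = 2916$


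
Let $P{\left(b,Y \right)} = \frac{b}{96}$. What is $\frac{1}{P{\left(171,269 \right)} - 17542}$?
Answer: $- \frac{32}{561287} \approx -5.7012 \cdot 10^{-5}$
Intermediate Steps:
$P{\left(b,Y \right)} = \frac{b}{96}$ ($P{\left(b,Y \right)} = b \frac{1}{96} = \frac{b}{96}$)
$\frac{1}{P{\left(171,269 \right)} - 17542} = \frac{1}{\frac{1}{96} \cdot 171 - 17542} = \frac{1}{\frac{57}{32} - 17542} = \frac{1}{- \frac{561287}{32}} = - \frac{32}{561287}$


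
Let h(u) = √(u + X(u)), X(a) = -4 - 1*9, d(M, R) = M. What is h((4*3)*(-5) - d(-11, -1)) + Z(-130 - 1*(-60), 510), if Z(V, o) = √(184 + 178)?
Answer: √362 + I*√62 ≈ 19.026 + 7.874*I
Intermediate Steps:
X(a) = -13 (X(a) = -4 - 9 = -13)
Z(V, o) = √362
h(u) = √(-13 + u) (h(u) = √(u - 13) = √(-13 + u))
h((4*3)*(-5) - d(-11, -1)) + Z(-130 - 1*(-60), 510) = √(-13 + ((4*3)*(-5) - 1*(-11))) + √362 = √(-13 + (12*(-5) + 11)) + √362 = √(-13 + (-60 + 11)) + √362 = √(-13 - 49) + √362 = √(-62) + √362 = I*√62 + √362 = √362 + I*√62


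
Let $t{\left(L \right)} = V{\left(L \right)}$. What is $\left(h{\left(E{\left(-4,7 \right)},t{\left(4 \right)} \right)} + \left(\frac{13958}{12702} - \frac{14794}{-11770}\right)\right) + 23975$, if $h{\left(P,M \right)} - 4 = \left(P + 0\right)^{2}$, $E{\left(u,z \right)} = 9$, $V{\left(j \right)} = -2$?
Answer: $\frac{899345827862}{37375635} \approx 24062.0$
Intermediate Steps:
$t{\left(L \right)} = -2$
$h{\left(P,M \right)} = 4 + P^{2}$ ($h{\left(P,M \right)} = 4 + \left(P + 0\right)^{2} = 4 + P^{2}$)
$\left(h{\left(E{\left(-4,7 \right)},t{\left(4 \right)} \right)} + \left(\frac{13958}{12702} - \frac{14794}{-11770}\right)\right) + 23975 = \left(\left(4 + 9^{2}\right) + \left(\frac{13958}{12702} - \frac{14794}{-11770}\right)\right) + 23975 = \left(\left(4 + 81\right) + \left(13958 \cdot \frac{1}{12702} - - \frac{7397}{5885}\right)\right) + 23975 = \left(85 + \left(\frac{6979}{6351} + \frac{7397}{5885}\right)\right) + 23975 = \left(85 + \frac{88049762}{37375635}\right) + 23975 = \frac{3264978737}{37375635} + 23975 = \frac{899345827862}{37375635}$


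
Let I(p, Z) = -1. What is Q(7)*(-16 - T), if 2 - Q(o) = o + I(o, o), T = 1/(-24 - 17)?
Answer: 2620/41 ≈ 63.902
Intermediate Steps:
T = -1/41 (T = 1/(-41) = -1/41 ≈ -0.024390)
Q(o) = 3 - o (Q(o) = 2 - (o - 1) = 2 - (-1 + o) = 2 + (1 - o) = 3 - o)
Q(7)*(-16 - T) = (3 - 1*7)*(-16 - 1*(-1/41)) = (3 - 7)*(-16 + 1/41) = -4*(-655/41) = 2620/41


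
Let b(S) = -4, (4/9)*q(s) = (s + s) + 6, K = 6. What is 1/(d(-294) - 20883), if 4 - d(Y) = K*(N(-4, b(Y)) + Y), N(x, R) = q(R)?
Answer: -1/19088 ≈ -5.2389e-5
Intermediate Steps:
q(s) = 27/2 + 9*s/2 (q(s) = 9*((s + s) + 6)/4 = 9*(2*s + 6)/4 = 9*(6 + 2*s)/4 = 27/2 + 9*s/2)
N(x, R) = 27/2 + 9*R/2
d(Y) = 31 - 6*Y (d(Y) = 4 - 6*((27/2 + (9/2)*(-4)) + Y) = 4 - 6*((27/2 - 18) + Y) = 4 - 6*(-9/2 + Y) = 4 - (-27 + 6*Y) = 4 + (27 - 6*Y) = 31 - 6*Y)
1/(d(-294) - 20883) = 1/((31 - 6*(-294)) - 20883) = 1/((31 + 1764) - 20883) = 1/(1795 - 20883) = 1/(-19088) = -1/19088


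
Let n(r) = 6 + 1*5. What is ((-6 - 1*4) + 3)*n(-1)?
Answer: -77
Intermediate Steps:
n(r) = 11 (n(r) = 6 + 5 = 11)
((-6 - 1*4) + 3)*n(-1) = ((-6 - 1*4) + 3)*11 = ((-6 - 4) + 3)*11 = (-10 + 3)*11 = -7*11 = -77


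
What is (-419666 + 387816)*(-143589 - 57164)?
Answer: 6393983050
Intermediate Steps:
(-419666 + 387816)*(-143589 - 57164) = -31850*(-200753) = 6393983050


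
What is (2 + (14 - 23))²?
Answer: 49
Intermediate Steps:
(2 + (14 - 23))² = (2 - 9)² = (-7)² = 49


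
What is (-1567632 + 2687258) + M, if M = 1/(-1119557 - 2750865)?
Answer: 4333425102171/3870422 ≈ 1.1196e+6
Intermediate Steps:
M = -1/3870422 (M = 1/(-3870422) = -1/3870422 ≈ -2.5837e-7)
(-1567632 + 2687258) + M = (-1567632 + 2687258) - 1/3870422 = 1119626 - 1/3870422 = 4333425102171/3870422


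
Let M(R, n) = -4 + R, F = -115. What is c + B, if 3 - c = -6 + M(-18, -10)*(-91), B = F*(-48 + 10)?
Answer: 2377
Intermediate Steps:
B = 4370 (B = -115*(-48 + 10) = -115*(-38) = 4370)
c = -1993 (c = 3 - (-6 + (-4 - 18)*(-91)) = 3 - (-6 - 22*(-91)) = 3 - (-6 + 2002) = 3 - 1*1996 = 3 - 1996 = -1993)
c + B = -1993 + 4370 = 2377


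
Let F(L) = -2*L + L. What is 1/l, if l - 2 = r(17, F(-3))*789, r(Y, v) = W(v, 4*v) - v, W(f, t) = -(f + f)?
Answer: -1/7099 ≈ -0.00014086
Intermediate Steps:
W(f, t) = -2*f
F(L) = -L
r(Y, v) = -3*v (r(Y, v) = -2*v - v = -3*v)
l = -7099 (l = 2 - (-3)*(-3)*789 = 2 - 3*3*789 = 2 - 9*789 = 2 - 7101 = -7099)
1/l = 1/(-7099) = -1/7099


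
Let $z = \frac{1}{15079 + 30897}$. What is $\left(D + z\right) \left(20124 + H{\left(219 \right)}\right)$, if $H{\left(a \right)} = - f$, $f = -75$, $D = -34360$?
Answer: $- \frac{31909074516441}{45976} \approx -6.9404 \cdot 10^{8}$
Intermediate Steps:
$z = \frac{1}{45976} \approx 2.175 \cdot 10^{-5}$
$H{\left(a \right)} = 75$ ($H{\left(a \right)} = \left(-1\right) \left(-75\right) = 75$)
$\left(D + z\right) \left(20124 + H{\left(219 \right)}\right) = \left(-34360 + \frac{1}{45976}\right) \left(20124 + 75\right) = \left(- \frac{1579735359}{45976}\right) 20199 = - \frac{31909074516441}{45976}$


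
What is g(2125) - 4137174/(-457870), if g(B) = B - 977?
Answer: 264885967/228935 ≈ 1157.0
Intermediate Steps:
g(B) = -977 + B
g(2125) - 4137174/(-457870) = (-977 + 2125) - 4137174/(-457870) = 1148 - 4137174*(-1/457870) = 1148 + 2068587/228935 = 264885967/228935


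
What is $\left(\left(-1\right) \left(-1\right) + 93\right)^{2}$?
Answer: $8836$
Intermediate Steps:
$\left(\left(-1\right) \left(-1\right) + 93\right)^{2} = \left(1 + 93\right)^{2} = 94^{2} = 8836$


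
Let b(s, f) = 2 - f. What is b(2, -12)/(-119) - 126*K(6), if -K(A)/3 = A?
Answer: 38554/17 ≈ 2267.9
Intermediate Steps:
K(A) = -3*A
b(2, -12)/(-119) - 126*K(6) = (2 - 1*(-12))/(-119) - (-378)*6 = (2 + 12)*(-1/119) - 126*(-18) = 14*(-1/119) + 2268 = -2/17 + 2268 = 38554/17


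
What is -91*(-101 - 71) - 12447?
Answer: 3205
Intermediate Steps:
-91*(-101 - 71) - 12447 = -91*(-172) - 12447 = 15652 - 12447 = 3205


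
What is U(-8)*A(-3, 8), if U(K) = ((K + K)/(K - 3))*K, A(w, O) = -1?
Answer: 128/11 ≈ 11.636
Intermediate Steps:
U(K) = 2*K²/(-3 + K) (U(K) = ((2*K)/(-3 + K))*K = (2*K/(-3 + K))*K = 2*K²/(-3 + K))
U(-8)*A(-3, 8) = (2*(-8)²/(-3 - 8))*(-1) = (2*64/(-11))*(-1) = (2*64*(-1/11))*(-1) = -128/11*(-1) = 128/11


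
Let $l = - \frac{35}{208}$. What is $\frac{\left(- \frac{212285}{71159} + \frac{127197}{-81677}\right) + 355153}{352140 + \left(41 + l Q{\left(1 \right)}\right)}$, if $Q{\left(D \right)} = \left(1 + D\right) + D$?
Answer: $\frac{429341514671495088}{425753521455807149} \approx 1.0084$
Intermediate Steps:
$l = - \frac{35}{208}$ ($l = \left(-35\right) \frac{1}{208} = - \frac{35}{208} \approx -0.16827$)
$Q{\left(D \right)} = 1 + 2 D$
$\frac{\left(- \frac{212285}{71159} + \frac{127197}{-81677}\right) + 355153}{352140 + \left(41 + l Q{\left(1 \right)}\right)} = \frac{\left(- \frac{212285}{71159} + \frac{127197}{-81677}\right) + 355153}{352140 + \left(41 - \frac{35 \left(1 + 2 \cdot 1\right)}{208}\right)} = \frac{\left(\left(-212285\right) \frac{1}{71159} + 127197 \left(- \frac{1}{81677}\right)\right) + 355153}{352140 + \left(41 - \frac{35 \left(1 + 2\right)}{208}\right)} = \frac{\left(- \frac{212285}{71159} - \frac{127197}{81677}\right) + 355153}{352140 + \left(41 - \frac{105}{208}\right)} = \frac{- \frac{26390013268}{5812053643} + 355153}{352140 + \left(41 - \frac{105}{208}\right)} = \frac{2064141897459111}{5812053643 \left(352140 + \frac{8423}{208}\right)} = \frac{2064141897459111}{5812053643 \cdot \frac{73253543}{208}} = \frac{2064141897459111}{5812053643} \cdot \frac{208}{73253543} = \frac{429341514671495088}{425753521455807149}$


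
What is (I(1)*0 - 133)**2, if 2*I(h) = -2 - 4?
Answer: 17689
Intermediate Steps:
I(h) = -3 (I(h) = (-2 - 4)/2 = (1/2)*(-6) = -3)
(I(1)*0 - 133)**2 = (-3*0 - 133)**2 = (0 - 133)**2 = (-133)**2 = 17689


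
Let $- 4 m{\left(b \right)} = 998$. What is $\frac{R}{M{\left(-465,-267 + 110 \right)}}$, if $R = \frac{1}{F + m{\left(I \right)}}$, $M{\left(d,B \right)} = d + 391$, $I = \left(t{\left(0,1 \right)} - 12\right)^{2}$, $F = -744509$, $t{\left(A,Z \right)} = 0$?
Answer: $\frac{1}{55112129} \approx 1.8145 \cdot 10^{-8}$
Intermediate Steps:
$I = 144$ ($I = \left(0 - 12\right)^{2} = \left(-12\right)^{2} = 144$)
$M{\left(d,B \right)} = 391 + d$
$m{\left(b \right)} = - \frac{499}{2}$ ($m{\left(b \right)} = \left(- \frac{1}{4}\right) 998 = - \frac{499}{2}$)
$R = - \frac{2}{1489517}$ ($R = \frac{1}{-744509 - \frac{499}{2}} = \frac{1}{- \frac{1489517}{2}} = - \frac{2}{1489517} \approx -1.3427 \cdot 10^{-6}$)
$\frac{R}{M{\left(-465,-267 + 110 \right)}} = - \frac{2}{1489517 \left(391 - 465\right)} = - \frac{2}{1489517 \left(-74\right)} = \left(- \frac{2}{1489517}\right) \left(- \frac{1}{74}\right) = \frac{1}{55112129}$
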